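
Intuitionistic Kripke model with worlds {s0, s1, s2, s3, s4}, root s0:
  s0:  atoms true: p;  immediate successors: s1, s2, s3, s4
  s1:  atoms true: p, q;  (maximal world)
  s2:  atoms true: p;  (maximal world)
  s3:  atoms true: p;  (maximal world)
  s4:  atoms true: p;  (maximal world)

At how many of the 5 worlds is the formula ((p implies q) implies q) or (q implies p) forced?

5

s0: forces it.
s1: forces it.
s2: forces it.
s3: forces it.
s4: forces it.
Worlds forcing the formula: {s0, s1, s2, s3, s4}.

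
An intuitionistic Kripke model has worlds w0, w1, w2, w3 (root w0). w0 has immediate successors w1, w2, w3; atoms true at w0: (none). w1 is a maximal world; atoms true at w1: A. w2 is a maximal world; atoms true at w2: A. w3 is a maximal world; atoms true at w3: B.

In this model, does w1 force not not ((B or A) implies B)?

No

w1 does not force not not ((B or A) implies B) since w1 is accessible from w1 and w1 forces not ((B or A) implies B).
w1 forces not ((B or A) implies B): no world accessible from w1 forces (B or A) implies B.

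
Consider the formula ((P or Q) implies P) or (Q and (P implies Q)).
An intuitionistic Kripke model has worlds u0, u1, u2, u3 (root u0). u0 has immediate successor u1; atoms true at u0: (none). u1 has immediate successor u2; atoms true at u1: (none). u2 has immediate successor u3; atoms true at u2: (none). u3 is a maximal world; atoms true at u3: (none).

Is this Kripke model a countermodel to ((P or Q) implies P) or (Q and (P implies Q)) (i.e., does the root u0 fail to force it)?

u0 forces ((P or Q) implies P) or (Q and (P implies Q)) via the disjunct (P or Q) implies P.
So the root u0 forces ((P or Q) implies P) or (Q and (P implies Q)); the model is not a countermodel.

No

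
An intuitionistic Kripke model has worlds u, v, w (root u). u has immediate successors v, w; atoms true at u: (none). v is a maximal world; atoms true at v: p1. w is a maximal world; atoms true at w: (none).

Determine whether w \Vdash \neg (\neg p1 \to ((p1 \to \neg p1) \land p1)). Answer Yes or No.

Yes

w \Vdash \neg (\neg p1 \to ((p1 \to \neg p1) \land p1)): no world accessible from w forces \neg p1 \to ((p1 \to \neg p1) \land p1).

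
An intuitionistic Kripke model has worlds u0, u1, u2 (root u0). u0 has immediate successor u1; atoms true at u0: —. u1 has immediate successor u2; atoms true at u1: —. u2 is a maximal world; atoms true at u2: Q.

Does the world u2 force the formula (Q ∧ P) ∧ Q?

No

u2 ⊮ (Q ∧ P) ∧ Q since u2 fails Q ∧ P.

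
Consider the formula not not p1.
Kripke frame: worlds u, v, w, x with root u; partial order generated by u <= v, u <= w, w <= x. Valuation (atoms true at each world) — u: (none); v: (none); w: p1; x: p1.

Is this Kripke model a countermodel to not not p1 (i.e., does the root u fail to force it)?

Yes

u does not force not not p1 since v is accessible from u and v forces not p1.
v forces not p1: no world accessible from v forces p1.
So the root u does not force not not p1; the model is a countermodel.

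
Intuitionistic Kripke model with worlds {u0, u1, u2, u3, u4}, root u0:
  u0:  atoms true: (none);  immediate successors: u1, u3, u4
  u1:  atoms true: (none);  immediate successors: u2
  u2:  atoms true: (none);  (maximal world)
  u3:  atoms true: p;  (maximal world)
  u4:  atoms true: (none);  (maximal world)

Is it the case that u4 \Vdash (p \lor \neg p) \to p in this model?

No

u4 \nVdash (p \lor \neg p) \to p: already at u4 itself, u4 \Vdash p \lor \neg p but u4 \nVdash p.
u4 lacks atom p, so u4 \nVdash p.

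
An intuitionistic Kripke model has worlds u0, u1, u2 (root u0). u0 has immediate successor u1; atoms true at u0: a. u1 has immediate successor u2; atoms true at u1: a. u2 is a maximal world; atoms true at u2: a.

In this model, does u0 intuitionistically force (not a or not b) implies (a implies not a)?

u0 does not force (not a or not b) implies (a implies not a): already at u0 itself, u0 forces not a or not b but u0 does not force a implies not a.
u0 does not force a implies not a: already at u0 itself, u0 forces a but u0 does not force not a.
u0 does not force not a since u0 is accessible from u0 and u0 forces a.

No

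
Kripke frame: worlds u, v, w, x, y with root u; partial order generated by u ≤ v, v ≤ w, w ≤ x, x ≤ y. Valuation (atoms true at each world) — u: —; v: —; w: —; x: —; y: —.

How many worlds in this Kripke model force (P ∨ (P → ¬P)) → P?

u: does not force it — u ⊮ (P ∨ (P → ¬P)) → P: already at u itself, u ⊩ P ∨ (P → ¬P) but u ⊮ P.
v: does not force it — v ⊮ (P ∨ (P → ¬P)) → P: already at v itself, v ⊩ P ∨ (P → ¬P) but v ⊮ P.
w: does not force it — w ⊮ (P ∨ (P → ¬P)) → P: already at w itself, w ⊩ P ∨ (P → ¬P) but w ⊮ P.
x: does not force it.
y: does not force it.
Worlds forcing the formula: { }.

0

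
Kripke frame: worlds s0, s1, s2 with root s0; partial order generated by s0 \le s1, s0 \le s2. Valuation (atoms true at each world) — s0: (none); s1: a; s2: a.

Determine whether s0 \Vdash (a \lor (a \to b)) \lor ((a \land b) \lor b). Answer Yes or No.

No

s0 \nVdash (a \lor (a \to b)) \lor ((a \land b) \lor b): neither disjunct is forced at s0.
s0 \nVdash a \lor (a \to b): neither disjunct is forced at s0.
s0 lacks atom a, so s0 \nVdash a.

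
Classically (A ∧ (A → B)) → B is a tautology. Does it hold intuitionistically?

Yes

This is modus ponens in implicational form, which is intuitionistically derivable.
If a world forces A and A → B, then applying the implication at that world (which is accessible from itself) gives B.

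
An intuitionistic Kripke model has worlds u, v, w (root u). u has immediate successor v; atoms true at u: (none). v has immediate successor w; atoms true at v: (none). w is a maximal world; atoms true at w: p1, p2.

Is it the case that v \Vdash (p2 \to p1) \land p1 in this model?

No

v \nVdash (p2 \to p1) \land p1 since v fails p1.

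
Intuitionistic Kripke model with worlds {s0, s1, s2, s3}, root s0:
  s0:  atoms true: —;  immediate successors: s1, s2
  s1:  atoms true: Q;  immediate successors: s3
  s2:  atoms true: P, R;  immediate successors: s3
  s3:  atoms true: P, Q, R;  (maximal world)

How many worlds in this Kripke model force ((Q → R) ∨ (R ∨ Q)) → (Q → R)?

s0: does not force it — s0 ⊮ ((Q → R) ∨ (R ∨ Q)) → (Q → R): at the accessible world s1, s1 ⊩ (Q → R) ∨ (R ∨ Q) but s1 ⊮ Q → R.
s1: does not force it — s1 ⊮ ((Q → R) ∨ (R ∨ Q)) → (Q → R): already at s1 itself, s1 ⊩ (Q → R) ∨ (R ∨ Q) but s1 ⊮ Q → R.
s2: forces it.
s3: forces it.
Worlds forcing the formula: {s2, s3}.

2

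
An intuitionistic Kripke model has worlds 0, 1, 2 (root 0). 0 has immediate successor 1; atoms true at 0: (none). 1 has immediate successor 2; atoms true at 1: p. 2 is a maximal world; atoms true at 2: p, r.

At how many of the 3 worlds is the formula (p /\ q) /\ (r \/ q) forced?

0: does not force it — 0 ||-/- (p /\ q) /\ (r \/ q) since 0 fails p /\ q.
1: does not force it.
2: does not force it.
Worlds forcing the formula: { }.

0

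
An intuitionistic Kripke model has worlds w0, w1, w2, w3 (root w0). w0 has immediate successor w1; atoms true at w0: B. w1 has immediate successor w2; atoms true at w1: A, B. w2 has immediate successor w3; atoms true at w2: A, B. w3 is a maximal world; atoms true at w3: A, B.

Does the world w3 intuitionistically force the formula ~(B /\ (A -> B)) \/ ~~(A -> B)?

Yes

w3 ||- ~(B /\ (A -> B)) \/ ~~(A -> B) via the disjunct ~~(A -> B).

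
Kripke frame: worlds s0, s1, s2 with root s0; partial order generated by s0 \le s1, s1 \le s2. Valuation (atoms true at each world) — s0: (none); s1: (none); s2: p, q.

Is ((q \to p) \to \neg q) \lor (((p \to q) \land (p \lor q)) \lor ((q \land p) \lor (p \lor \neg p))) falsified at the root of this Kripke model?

s0 \nVdash ((q \to p) \to \neg q) \lor (((p \to q) \land (p \lor q)) \lor ((q \land p) \lor (p \lor \neg p))): neither disjunct is forced at s0.
s0 \nVdash (q \to p) \to \neg q: already at s0 itself, s0 \Vdash q \to p but s0 \nVdash \neg q.
s0 \nVdash \neg q since s2 is accessible from s0 and s2 \Vdash q.
So the root s0 does not force ((q \to p) \to \neg q) \lor (((p \to q) \land (p \lor q)) \lor ((q \land p) \lor (p \lor \neg p))); the model is a countermodel.

Yes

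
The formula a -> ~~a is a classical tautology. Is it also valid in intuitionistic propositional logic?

This is double-negation introduction, which is intuitionistically derivable.
If a world forces a then every accessible world forces a (persistence), so none forces ~a; hence ~~a.

Yes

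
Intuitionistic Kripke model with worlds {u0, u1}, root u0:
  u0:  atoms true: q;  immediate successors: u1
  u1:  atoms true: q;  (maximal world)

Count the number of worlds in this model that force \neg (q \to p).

2

u0: forces it.
u1: forces it.
Worlds forcing the formula: {u0, u1}.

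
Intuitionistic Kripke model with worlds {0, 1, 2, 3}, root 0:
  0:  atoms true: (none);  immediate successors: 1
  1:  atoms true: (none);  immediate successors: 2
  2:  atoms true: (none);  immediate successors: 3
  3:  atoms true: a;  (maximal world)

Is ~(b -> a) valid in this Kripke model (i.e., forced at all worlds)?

No

Not every world: 0 ||-/- ~(b -> a).
0 ||-/- ~(b -> a) since 0 is accessible from 0 and 0 ||- b -> a.
0 ||- b -> a vacuously: no world accessible from 0 forces the antecedent b.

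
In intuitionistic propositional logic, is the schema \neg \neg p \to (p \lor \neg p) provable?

This is a variant of double-negation elimination (deriving excluded middle from double negation), which is not intuitionistically valid.
A Kripke countermodel: worlds w0, w1; order generated by w0 \le w1; atoms true at each world — w0:{}; w1:{p}.
w0 \nVdash \neg \neg p \to (p \lor \neg p): already at w0 itself, w0 \Vdash \neg \neg p but w0 \nVdash p \lor \neg p.
w0 \nVdash p \lor \neg p: neither disjunct is forced at w0.
w0 lacks atom p, so w0 \nVdash p.
So the root w0 does not force the formula.

No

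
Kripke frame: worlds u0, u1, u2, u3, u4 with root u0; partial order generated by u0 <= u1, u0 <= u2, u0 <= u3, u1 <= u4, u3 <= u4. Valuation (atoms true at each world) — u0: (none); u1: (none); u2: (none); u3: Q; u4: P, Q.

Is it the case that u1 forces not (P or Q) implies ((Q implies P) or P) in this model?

u1 forces not (P or Q) implies ((Q implies P) or P) vacuously: no world accessible from u1 forces the antecedent not (P or Q).

Yes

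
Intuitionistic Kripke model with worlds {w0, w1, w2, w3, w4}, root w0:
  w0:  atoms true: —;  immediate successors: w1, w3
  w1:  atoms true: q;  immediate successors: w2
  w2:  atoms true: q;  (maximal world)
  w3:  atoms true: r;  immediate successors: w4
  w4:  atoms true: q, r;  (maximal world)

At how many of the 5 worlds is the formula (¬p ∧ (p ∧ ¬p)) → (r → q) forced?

w0: forces it.
w1: forces it.
w2: forces it.
w3: forces it.
w4: forces it.
Worlds forcing the formula: {w0, w1, w2, w3, w4}.

5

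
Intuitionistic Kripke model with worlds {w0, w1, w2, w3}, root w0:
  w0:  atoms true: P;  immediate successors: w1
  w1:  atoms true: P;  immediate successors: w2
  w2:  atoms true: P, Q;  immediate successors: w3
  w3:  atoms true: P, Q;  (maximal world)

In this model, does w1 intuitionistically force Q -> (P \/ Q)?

w1 ||- Q -> (P \/ Q): every world accessible from w1 that forces Q (namely w2, w3) also forces P \/ Q.

Yes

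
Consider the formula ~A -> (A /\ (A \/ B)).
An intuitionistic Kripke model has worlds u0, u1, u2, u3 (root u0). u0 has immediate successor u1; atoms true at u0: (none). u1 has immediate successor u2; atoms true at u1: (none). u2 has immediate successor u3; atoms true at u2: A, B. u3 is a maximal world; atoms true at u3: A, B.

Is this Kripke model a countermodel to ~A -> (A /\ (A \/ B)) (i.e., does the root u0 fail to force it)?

u0 ||- ~A -> (A /\ (A \/ B)) vacuously: no world accessible from u0 forces the antecedent ~A.
So the root u0 forces ~A -> (A /\ (A \/ B)); the model is not a countermodel.

No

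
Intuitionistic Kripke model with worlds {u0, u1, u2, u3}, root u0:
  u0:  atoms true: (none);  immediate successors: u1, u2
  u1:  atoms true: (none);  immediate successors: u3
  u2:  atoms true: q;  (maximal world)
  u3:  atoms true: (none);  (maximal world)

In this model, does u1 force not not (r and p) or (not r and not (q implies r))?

u1 does not force not not (r and p) or (not r and not (q implies r)): neither disjunct is forced at u1.
u1 does not force not not (r and p) since u1 is accessible from u1 and u1 forces not (r and p).
u1 forces not (r and p): no world accessible from u1 forces r and p.

No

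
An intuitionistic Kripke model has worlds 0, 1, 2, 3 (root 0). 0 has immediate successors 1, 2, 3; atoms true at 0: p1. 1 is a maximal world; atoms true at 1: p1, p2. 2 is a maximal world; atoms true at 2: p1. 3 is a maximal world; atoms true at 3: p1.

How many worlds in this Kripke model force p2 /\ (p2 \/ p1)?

1

0: does not force it — 0 ||-/- p2 /\ (p2 \/ p1) since 0 fails p2.
1: forces it.
2: does not force it.
3: does not force it.
Worlds forcing the formula: {1}.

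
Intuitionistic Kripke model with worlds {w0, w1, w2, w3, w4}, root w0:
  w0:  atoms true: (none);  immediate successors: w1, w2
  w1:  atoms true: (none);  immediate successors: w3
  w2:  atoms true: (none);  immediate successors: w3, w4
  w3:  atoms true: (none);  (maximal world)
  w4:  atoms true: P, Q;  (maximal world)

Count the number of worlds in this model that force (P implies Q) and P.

w0: does not force it — w0 does not force (P implies Q) and P since w0 fails P.
w1: does not force it — w1 does not force (P implies Q) and P since w1 fails P.
w2: does not force it — w2 does not force (P implies Q) and P since w2 fails P.
w3: does not force it.
w4: forces it.
Worlds forcing the formula: {w4}.

1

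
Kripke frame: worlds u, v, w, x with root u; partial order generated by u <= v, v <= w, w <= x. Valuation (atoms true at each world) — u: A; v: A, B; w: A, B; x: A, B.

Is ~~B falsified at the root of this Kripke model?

No

u ||- ~~B: no world accessible from u forces ~B.
So the root u forces ~~B; the model is not a countermodel.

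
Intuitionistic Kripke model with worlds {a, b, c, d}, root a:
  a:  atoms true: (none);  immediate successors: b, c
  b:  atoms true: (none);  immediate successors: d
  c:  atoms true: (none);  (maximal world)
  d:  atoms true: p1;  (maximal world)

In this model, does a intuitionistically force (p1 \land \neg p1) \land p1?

No

a \nVdash (p1 \land \neg p1) \land p1 since a fails p1 \land \neg p1.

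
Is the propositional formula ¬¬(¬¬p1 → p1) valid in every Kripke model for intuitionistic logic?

Yes

This is the double negation of double-negation elimination, which is intuitionistically derivable.
By Glivenko's theorem the double negation of any classical propositional tautology is intuitionistically provable; ¬¬p1 → p1 is classically a tautology.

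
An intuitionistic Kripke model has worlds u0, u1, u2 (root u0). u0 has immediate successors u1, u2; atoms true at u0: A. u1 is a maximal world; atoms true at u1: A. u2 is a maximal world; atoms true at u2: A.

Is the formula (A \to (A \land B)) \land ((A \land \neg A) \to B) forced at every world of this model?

No

Not every world: u0 \nVdash (A \to (A \land B)) \land ((A \land \neg A) \to B).
u0 \nVdash (A \to (A \land B)) \land ((A \land \neg A) \to B) since u0 fails A \to (A \land B).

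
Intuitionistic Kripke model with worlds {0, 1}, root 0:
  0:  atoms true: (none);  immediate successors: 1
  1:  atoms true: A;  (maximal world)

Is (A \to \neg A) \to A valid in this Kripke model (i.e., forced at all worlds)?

0 \Vdash (A \to \neg A) \to A vacuously: no world accessible from 0 forces the antecedent A \to \neg A.
Since the root 0 forces (A \to \neg A) \to A and forcing is persistent (monotone upward), every world forces it.

Yes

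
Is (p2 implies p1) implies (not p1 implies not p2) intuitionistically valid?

This is the forward direction of contraposition, which is intuitionistically derivable.
Assume p2 implies p1 and not p1. If p2 held then p1 would follow, contradicting not p1; so not p2.

Yes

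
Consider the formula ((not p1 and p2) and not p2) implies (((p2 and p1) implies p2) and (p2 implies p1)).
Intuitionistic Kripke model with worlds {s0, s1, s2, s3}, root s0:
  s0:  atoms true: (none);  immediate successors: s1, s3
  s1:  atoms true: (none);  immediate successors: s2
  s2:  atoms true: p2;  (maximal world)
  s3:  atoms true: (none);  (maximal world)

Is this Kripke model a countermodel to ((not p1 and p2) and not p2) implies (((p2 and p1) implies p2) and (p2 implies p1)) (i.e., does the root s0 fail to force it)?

No

s0 forces ((not p1 and p2) and not p2) implies (((p2 and p1) implies p2) and (p2 implies p1)) vacuously: no world accessible from s0 forces the antecedent (not p1 and p2) and not p2.
So the root s0 forces ((not p1 and p2) and not p2) implies (((p2 and p1) implies p2) and (p2 implies p1)); the model is not a countermodel.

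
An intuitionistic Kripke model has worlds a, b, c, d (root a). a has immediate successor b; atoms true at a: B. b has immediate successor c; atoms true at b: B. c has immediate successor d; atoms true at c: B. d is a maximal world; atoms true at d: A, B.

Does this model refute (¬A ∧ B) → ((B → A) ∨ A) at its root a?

a ⊩ (¬A ∧ B) → ((B → A) ∨ A) vacuously: no world accessible from a forces the antecedent ¬A ∧ B.
So the root a forces (¬A ∧ B) → ((B → A) ∨ A); the model is not a countermodel.

No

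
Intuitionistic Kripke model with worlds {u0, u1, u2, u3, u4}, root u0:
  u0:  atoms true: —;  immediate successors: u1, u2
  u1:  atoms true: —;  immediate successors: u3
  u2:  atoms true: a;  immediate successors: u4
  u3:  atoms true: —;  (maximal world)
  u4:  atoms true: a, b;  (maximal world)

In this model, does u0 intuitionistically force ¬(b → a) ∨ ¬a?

u0 ⊮ ¬(b → a) ∨ ¬a: neither disjunct is forced at u0.
u0 ⊮ ¬(b → a) since u0 is accessible from u0 and u0 ⊩ b → a.
u0 ⊩ b → a: every world accessible from u0 that forces b (namely u4) also forces a.

No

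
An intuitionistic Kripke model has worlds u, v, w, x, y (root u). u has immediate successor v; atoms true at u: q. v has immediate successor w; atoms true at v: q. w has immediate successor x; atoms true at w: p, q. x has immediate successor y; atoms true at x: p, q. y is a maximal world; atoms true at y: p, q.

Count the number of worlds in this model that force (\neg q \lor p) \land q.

3

u: does not force it — u \nVdash (\neg q \lor p) \land q since u fails \neg q \lor p.
v: does not force it — v \nVdash (\neg q \lor p) \land q since v fails \neg q \lor p.
w: forces it.
x: forces it.
y: forces it.
Worlds forcing the formula: {w, x, y}.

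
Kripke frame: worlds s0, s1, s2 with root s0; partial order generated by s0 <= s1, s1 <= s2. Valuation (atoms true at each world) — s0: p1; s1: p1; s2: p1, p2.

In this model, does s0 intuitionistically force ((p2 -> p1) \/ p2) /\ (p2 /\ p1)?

s0 ||-/- ((p2 -> p1) \/ p2) /\ (p2 /\ p1) since s0 fails p2 /\ p1.

No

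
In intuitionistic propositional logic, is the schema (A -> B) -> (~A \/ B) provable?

No

This is the material-implication-as-disjunction principle, which is not intuitionistically valid.
A Kripke countermodel: worlds u0, u1; order generated by u0 <= u1; atoms true at each world — u0:{}; u1:{A,B}.
u0 ||-/- (A -> B) -> (~A \/ B): already at u0 itself, u0 ||- A -> B but u0 ||-/- ~A \/ B.
u0 ||-/- ~A \/ B: neither disjunct is forced at u0.
u0 ||-/- ~A since u1 is accessible from u0 and u1 ||- A.
So the root u0 does not force the formula.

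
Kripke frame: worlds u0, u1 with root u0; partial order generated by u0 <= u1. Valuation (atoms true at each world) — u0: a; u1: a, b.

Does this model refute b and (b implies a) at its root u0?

Yes

u0 does not force b and (b implies a) since u0 fails b.
So the root u0 does not force b and (b implies a); the model is a countermodel.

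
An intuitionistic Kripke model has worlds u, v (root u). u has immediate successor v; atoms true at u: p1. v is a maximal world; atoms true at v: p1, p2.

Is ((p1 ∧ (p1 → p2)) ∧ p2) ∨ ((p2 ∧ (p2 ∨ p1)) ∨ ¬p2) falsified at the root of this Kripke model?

u ⊮ ((p1 ∧ (p1 → p2)) ∧ p2) ∨ ((p2 ∧ (p2 ∨ p1)) ∨ ¬p2): neither disjunct is forced at u.
u ⊮ (p1 ∧ (p1 → p2)) ∧ p2 since u fails p1 ∧ (p1 → p2).
So the root u does not force ((p1 ∧ (p1 → p2)) ∧ p2) ∨ ((p2 ∧ (p2 ∨ p1)) ∨ ¬p2); the model is a countermodel.

Yes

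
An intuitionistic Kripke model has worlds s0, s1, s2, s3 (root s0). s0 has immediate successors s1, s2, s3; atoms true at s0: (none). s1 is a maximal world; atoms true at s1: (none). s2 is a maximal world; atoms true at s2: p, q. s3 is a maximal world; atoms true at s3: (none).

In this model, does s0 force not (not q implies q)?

No

s0 does not force not (not q implies q) since s2 is accessible from s0 and s2 forces not q implies q.
s2 forces not q implies q vacuously: no world accessible from s2 forces the antecedent not q.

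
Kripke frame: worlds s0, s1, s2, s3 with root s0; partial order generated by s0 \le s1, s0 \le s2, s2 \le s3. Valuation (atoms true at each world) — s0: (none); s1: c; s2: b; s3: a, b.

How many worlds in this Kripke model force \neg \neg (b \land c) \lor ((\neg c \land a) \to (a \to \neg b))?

1

s0: does not force it — s0 \nVdash \neg \neg (b \land c) \lor ((\neg c \land a) \to (a \to \neg b)): neither disjunct is forced at s0.
s1: forces it.
s2: does not force it.
s3: does not force it.
Worlds forcing the formula: {s1}.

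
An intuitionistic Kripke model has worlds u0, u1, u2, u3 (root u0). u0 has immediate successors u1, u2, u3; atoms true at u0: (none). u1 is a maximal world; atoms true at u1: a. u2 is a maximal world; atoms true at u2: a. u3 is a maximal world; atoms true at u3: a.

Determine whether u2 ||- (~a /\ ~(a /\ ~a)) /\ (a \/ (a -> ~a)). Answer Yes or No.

u2 ||-/- (~a /\ ~(a /\ ~a)) /\ (a \/ (a -> ~a)) since u2 fails ~a /\ ~(a /\ ~a).

No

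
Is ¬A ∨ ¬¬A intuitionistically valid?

No

This is the weak law of excluded middle, which is not intuitionistically valid.
A Kripke countermodel: worlds w0, w1, w2; order generated by w0 ≤ w1, w0 ≤ w2; atoms true at each world — w0:{}; w1:{A}; w2:{}.
w0 ⊮ ¬A ∨ ¬¬A: neither disjunct is forced at w0.
w0 ⊮ ¬A since w1 is accessible from w0 and w1 ⊩ A.
So the root w0 does not force the formula.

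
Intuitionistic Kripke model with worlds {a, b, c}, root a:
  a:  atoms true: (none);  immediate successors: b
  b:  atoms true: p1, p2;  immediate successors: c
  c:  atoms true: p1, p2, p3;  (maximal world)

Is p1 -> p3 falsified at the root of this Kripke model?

a ||-/- p1 -> p3: at the accessible world b, b ||- p1 but b ||-/- p3.
b lacks atom p3, so b ||-/- p3.
So the root a does not force p1 -> p3; the model is a countermodel.

Yes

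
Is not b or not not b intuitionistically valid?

No

This is the weak law of excluded middle, which is not intuitionistically valid.
A Kripke countermodel: worlds u0, u1, u2; order generated by u0 <= u1, u0 <= u2; atoms true at each world — u0:{}; u1:{b}; u2:{}.
u0 does not force not b or not not b: neither disjunct is forced at u0.
u0 does not force not b since u1 is accessible from u0 and u1 forces b.
So the root u0 does not force the formula.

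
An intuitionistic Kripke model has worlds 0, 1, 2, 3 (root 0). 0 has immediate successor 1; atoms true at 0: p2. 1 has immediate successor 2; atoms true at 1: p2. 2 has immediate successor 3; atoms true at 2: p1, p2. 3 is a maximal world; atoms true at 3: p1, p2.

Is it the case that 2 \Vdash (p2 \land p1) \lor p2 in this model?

2 \Vdash (p2 \land p1) \lor p2 via the disjunct p2 \land p1.

Yes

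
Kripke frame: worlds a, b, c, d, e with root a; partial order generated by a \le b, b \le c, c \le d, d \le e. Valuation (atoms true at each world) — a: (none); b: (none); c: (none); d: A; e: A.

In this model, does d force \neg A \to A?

d \Vdash \neg A \to A vacuously: no world accessible from d forces the antecedent \neg A.

Yes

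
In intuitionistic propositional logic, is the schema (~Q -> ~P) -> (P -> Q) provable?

No

This is the converse of contraposition, which is not intuitionistically valid.
A Kripke countermodel: worlds 0, 1; order generated by 0 <= 1; atoms true at each world — 0:{P}; 1:{P,Q}.
0 ||-/- (~Q -> ~P) -> (P -> Q): already at 0 itself, 0 ||- ~Q -> ~P but 0 ||-/- P -> Q.
0 ||-/- P -> Q: already at 0 itself, 0 ||- P but 0 ||-/- Q.
0 lacks atom Q, so 0 ||-/- Q.
So the root 0 does not force the formula.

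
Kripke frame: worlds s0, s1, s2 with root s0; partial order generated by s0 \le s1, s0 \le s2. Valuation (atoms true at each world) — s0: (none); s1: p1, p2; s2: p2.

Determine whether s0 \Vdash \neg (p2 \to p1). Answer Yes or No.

No

s0 \nVdash \neg (p2 \to p1) since s1 is accessible from s0 and s1 \Vdash p2 \to p1.
s1 \Vdash p2 \to p1: every world accessible from s1 that forces p2 (namely s1) also forces p1.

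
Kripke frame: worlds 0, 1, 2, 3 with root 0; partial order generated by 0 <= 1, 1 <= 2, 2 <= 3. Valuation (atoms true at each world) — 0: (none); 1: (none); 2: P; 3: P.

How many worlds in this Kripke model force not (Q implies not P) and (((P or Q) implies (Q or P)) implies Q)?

0

0: does not force it — 0 does not force not (Q implies not P) and (((P or Q) implies (Q or P)) implies Q) since 0 fails not (Q implies not P).
1: does not force it — 1 does not force not (Q implies not P) and (((P or Q) implies (Q or P)) implies Q) since 1 fails not (Q implies not P).
2: does not force it — 2 does not force not (Q implies not P) and (((P or Q) implies (Q or P)) implies Q) since 2 fails not (Q implies not P).
3: does not force it.
Worlds forcing the formula: { }.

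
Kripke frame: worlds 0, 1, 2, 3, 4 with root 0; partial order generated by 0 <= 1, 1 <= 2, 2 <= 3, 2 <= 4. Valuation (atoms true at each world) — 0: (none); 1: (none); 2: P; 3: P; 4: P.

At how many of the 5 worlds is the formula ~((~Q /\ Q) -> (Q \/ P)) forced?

0: does not force it — 0 ||-/- ~((~Q /\ Q) -> (Q \/ P)) since 0 is accessible from 0 and 0 ||- (~Q /\ Q) -> (Q \/ P).
1: does not force it.
2: does not force it.
3: does not force it.
4: does not force it.
Worlds forcing the formula: { }.

0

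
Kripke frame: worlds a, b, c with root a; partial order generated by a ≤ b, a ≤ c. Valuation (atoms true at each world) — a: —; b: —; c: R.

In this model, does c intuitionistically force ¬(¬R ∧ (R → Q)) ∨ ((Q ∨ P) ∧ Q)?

Yes

c ⊩ ¬(¬R ∧ (R → Q)) ∨ ((Q ∨ P) ∧ Q) via the disjunct ¬(¬R ∧ (R → Q)).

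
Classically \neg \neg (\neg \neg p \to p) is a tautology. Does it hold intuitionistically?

Yes

This is the double negation of double-negation elimination, which is intuitionistically derivable.
By Glivenko's theorem the double negation of any classical propositional tautology is intuitionistically provable; \neg \neg p \to p is classically a tautology.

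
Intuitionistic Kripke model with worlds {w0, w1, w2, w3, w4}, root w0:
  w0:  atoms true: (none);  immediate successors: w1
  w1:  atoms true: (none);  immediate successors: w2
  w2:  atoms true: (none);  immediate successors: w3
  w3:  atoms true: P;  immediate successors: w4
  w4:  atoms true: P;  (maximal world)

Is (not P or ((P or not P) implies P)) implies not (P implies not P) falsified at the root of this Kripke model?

w0 forces (not P or ((P or not P) implies P)) implies not (P implies not P): every world accessible from w0 that forces not P or ((P or not P) implies P) (namely w0, w1, w2, w3, w4) also forces not (P implies not P).
So the root w0 forces (not P or ((P or not P) implies P)) implies not (P implies not P); the model is not a countermodel.

No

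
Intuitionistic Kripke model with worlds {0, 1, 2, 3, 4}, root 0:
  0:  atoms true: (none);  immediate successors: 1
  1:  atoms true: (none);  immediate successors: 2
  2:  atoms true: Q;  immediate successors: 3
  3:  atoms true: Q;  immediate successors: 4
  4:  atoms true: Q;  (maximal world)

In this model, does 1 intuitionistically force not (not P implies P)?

Yes

1 forces not (not P implies P): no world accessible from 1 forces not P implies P.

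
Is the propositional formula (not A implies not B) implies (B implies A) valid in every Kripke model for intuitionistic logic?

This is the converse of contraposition, which is not intuitionistically valid.
A Kripke countermodel: worlds 0, 1; order generated by 0 <= 1; atoms true at each world — 0:{B}; 1:{A,B}.
0 does not force (not A implies not B) implies (B implies A): already at 0 itself, 0 forces not A implies not B but 0 does not force B implies A.
0 does not force B implies A: already at 0 itself, 0 forces B but 0 does not force A.
0 lacks atom A, so 0 does not force A.
So the root 0 does not force the formula.

No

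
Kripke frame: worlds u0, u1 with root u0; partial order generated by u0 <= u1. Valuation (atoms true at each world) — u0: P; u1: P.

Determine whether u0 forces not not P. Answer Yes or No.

Yes

u0 forces not not P: no world accessible from u0 forces not P.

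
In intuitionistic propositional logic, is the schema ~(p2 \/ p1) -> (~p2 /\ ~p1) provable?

Yes

This is a constructively valid De Morgan direction (negated disjunction to conjunction of negations), which is intuitionistically derivable.
From ~(p2 \/ p1): if p2 held then p2 \/ p1 would, contradiction — so ~p2; similarly ~p1.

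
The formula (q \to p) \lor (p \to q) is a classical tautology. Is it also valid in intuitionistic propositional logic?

No

This is the Gödel–Dummett linearity axiom, which is not intuitionistically valid.
A Kripke countermodel: worlds u, v, w; order generated by u \le v, u \le w; atoms true at each world — u:{}; v:{q}; w:{p}.
u \nVdash (q \to p) \lor (p \to q): neither disjunct is forced at u.
u \nVdash q \to p: at the accessible world v, v \Vdash q but v \nVdash p.
v lacks atom p, so v \nVdash p.
So the root u does not force the formula.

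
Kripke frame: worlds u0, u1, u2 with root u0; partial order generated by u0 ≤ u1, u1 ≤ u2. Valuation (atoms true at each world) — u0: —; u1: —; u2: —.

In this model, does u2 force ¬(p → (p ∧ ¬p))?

No

u2 ⊮ ¬(p → (p ∧ ¬p)) since u2 is accessible from u2 and u2 ⊩ p → (p ∧ ¬p).
u2 ⊩ p → (p ∧ ¬p) vacuously: no world accessible from u2 forces the antecedent p.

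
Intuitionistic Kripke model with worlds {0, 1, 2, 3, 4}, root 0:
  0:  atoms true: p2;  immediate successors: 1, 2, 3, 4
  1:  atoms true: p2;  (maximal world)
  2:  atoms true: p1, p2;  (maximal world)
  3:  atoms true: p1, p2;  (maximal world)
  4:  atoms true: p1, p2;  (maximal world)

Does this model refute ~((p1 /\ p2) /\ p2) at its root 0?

0 ||-/- ~((p1 /\ p2) /\ p2) since 2 is accessible from 0 and 2 ||- (p1 /\ p2) /\ p2.
2 ||- (p1 /\ p2) /\ p2 since 2 forces both conjuncts.
So the root 0 does not force ~((p1 /\ p2) /\ p2); the model is a countermodel.

Yes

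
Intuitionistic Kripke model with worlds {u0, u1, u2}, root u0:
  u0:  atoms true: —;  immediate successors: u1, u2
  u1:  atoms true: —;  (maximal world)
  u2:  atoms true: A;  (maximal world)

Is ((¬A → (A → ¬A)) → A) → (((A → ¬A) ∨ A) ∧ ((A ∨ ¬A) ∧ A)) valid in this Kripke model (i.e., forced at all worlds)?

u0 ⊩ ((¬A → (A → ¬A)) → A) → (((A → ¬A) ∨ A) ∧ ((A ∨ ¬A) ∧ A)): every world accessible from u0 that forces (¬A → (A → ¬A)) → A (namely u2) also forces ((A → ¬A) ∨ A) ∧ ((A ∨ ¬A) ∧ A).
Since the root u0 forces ((¬A → (A → ¬A)) → A) → (((A → ¬A) ∨ A) ∧ ((A ∨ ¬A) ∧ A)) and forcing is persistent (monotone upward), every world forces it.

Yes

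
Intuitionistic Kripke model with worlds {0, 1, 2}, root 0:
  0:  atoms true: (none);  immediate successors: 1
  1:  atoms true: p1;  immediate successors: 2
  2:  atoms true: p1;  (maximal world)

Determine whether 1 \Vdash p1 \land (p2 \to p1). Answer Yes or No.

Yes

1 \Vdash p1 \land (p2 \to p1) since 1 forces both conjuncts.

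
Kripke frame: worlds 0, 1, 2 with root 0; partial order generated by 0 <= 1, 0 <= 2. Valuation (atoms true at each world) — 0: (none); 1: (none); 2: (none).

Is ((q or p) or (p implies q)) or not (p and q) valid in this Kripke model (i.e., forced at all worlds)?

0 forces ((q or p) or (p implies q)) or not (p and q) via the disjunct (q or p) or (p implies q).
Since the root 0 forces ((q or p) or (p implies q)) or not (p and q) and forcing is persistent (monotone upward), every world forces it.

Yes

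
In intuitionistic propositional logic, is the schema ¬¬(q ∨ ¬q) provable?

Yes

This is the double negation of excluded middle, which is intuitionistically derivable.
Assuming ¬(q ∨ ¬q): from q we'd get q ∨ ¬q, so ¬q; but then q ∨ ¬q again — contradiction. Hence ¬¬(q ∨ ¬q).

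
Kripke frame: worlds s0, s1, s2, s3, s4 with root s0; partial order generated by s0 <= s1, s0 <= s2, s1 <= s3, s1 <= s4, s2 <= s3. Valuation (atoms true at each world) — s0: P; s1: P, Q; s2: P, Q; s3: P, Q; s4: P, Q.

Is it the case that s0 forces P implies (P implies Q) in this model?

No

s0 does not force P implies (P implies Q): already at s0 itself, s0 forces P but s0 does not force P implies Q.
s0 does not force P implies Q: already at s0 itself, s0 forces P but s0 does not force Q.
s0 lacks atom Q, so s0 does not force Q.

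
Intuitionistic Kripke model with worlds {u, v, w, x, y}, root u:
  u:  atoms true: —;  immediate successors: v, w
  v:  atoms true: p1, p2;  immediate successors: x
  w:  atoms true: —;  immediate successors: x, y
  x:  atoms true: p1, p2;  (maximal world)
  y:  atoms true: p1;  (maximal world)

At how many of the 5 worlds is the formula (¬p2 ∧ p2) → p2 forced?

u: forces it.
v: forces it.
w: forces it.
x: forces it.
y: forces it.
Worlds forcing the formula: {u, v, w, x, y}.

5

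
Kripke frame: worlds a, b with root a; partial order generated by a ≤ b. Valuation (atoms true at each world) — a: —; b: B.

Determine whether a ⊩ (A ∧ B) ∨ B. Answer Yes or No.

a ⊮ (A ∧ B) ∨ B: neither disjunct is forced at a.
a ⊮ A ∧ B since a fails A.

No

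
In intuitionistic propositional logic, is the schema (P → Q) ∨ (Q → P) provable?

This is the Gödel–Dummett linearity axiom, which is not intuitionistically valid.
A Kripke countermodel: worlds 0, 1, 2; order generated by 0 ≤ 1, 0 ≤ 2; atoms true at each world — 0:{}; 1:{P}; 2:{Q}.
0 ⊮ (P → Q) ∨ (Q → P): neither disjunct is forced at 0.
0 ⊮ P → Q: at the accessible world 1, 1 ⊩ P but 1 ⊮ Q.
1 lacks atom Q, so 1 ⊮ Q.
So the root 0 does not force the formula.

No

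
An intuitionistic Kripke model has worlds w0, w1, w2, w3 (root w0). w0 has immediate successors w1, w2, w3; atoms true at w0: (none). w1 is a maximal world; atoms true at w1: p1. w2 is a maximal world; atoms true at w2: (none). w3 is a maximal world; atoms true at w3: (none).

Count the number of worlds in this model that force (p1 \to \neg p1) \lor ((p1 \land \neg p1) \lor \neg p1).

2

w0: does not force it — w0 \nVdash (p1 \to \neg p1) \lor ((p1 \land \neg p1) \lor \neg p1): neither disjunct is forced at w0.
w1: does not force it.
w2: forces it.
w3: forces it.
Worlds forcing the formula: {w2, w3}.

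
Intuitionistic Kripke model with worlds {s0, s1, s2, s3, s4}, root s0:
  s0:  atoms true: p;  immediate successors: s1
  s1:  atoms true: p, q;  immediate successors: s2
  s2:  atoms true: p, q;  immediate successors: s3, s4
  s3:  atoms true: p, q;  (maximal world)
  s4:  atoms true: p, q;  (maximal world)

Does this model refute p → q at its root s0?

Yes

s0 ⊮ p → q: already at s0 itself, s0 ⊩ p but s0 ⊮ q.
s0 lacks atom q, so s0 ⊮ q.
So the root s0 does not force p → q; the model is a countermodel.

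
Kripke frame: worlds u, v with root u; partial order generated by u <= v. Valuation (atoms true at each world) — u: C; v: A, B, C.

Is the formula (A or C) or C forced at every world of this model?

u forces (A or C) or C via the disjunct A or C.
Since the root u forces (A or C) or C and forcing is persistent (monotone upward), every world forces it.

Yes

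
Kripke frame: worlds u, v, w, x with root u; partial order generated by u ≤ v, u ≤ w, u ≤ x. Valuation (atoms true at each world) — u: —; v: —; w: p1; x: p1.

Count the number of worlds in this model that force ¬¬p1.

u: does not force it — u ⊮ ¬¬p1 since v is accessible from u and v ⊩ ¬p1.
v: does not force it — v ⊮ ¬¬p1 since v is accessible from v and v ⊩ ¬p1.
w: forces it.
x: forces it.
Worlds forcing the formula: {w, x}.

2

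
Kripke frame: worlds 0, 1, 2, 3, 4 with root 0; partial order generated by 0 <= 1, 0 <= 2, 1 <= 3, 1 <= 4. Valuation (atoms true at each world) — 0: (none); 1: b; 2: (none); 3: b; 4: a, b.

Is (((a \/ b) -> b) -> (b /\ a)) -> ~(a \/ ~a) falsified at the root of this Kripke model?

Yes

0 ||-/- (((a \/ b) -> b) -> (b /\ a)) -> ~(a \/ ~a): at the accessible world 4, 4 ||- ((a \/ b) -> b) -> (b /\ a) but 4 ||-/- ~(a \/ ~a).
4 ||-/- ~(a \/ ~a) since 4 is accessible from 4 and 4 ||- a \/ ~a.
4 ||- a \/ ~a via the disjunct a.
So the root 0 does not force (((a \/ b) -> b) -> (b /\ a)) -> ~(a \/ ~a); the model is a countermodel.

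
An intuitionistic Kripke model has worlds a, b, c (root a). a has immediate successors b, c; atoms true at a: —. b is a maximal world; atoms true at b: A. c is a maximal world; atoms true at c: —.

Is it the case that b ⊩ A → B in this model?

b ⊮ A → B: already at b itself, b ⊩ A but b ⊮ B.
b lacks atom B, so b ⊮ B.

No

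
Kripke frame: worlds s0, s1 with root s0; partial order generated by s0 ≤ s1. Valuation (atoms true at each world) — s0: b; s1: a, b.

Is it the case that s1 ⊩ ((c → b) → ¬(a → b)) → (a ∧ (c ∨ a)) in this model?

Yes

s1 ⊩ ((c → b) → ¬(a → b)) → (a ∧ (c ∨ a)) vacuously: no world accessible from s1 forces the antecedent (c → b) → ¬(a → b).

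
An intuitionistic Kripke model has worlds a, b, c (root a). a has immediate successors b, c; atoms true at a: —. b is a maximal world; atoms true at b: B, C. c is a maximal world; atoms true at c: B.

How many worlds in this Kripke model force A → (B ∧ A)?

3

a: forces it.
b: forces it.
c: forces it.
Worlds forcing the formula: {a, b, c}.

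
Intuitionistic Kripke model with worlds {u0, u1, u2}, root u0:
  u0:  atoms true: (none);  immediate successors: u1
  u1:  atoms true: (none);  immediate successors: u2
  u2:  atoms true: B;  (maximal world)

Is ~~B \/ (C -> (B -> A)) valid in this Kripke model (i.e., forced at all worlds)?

Yes

u0 ||- ~~B \/ (C -> (B -> A)) via the disjunct ~~B.
Since the root u0 forces ~~B \/ (C -> (B -> A)) and forcing is persistent (monotone upward), every world forces it.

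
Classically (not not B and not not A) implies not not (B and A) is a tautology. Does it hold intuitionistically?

Yes

This is the distribution of double negation over conjunction, which is intuitionistically derivable.
Assume not not B, not not A, and not (B and A). From B we'd get not A (since B and A is refuted), contradicting not not A; so not B, contradicting not not B.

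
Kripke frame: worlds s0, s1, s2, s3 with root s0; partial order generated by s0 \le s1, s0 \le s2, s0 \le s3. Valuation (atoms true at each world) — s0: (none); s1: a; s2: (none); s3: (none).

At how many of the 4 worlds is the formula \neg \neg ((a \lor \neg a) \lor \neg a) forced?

4

s0: forces it.
s1: forces it.
s2: forces it.
s3: forces it.
Worlds forcing the formula: {s0, s1, s2, s3}.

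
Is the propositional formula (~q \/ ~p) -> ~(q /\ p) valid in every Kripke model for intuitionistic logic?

This is a constructively valid De Morgan direction (disjunction of negations to negated conjunction), which is intuitionistically derivable.
If ~q holds at a world then no accessible world forces q, hence none forces q /\ p; likewise for ~p.

Yes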